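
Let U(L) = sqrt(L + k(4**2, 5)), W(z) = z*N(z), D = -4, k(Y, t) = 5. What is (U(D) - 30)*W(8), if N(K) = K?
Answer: -1856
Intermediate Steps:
W(z) = z**2 (W(z) = z*z = z**2)
U(L) = sqrt(5 + L) (U(L) = sqrt(L + 5) = sqrt(5 + L))
(U(D) - 30)*W(8) = (sqrt(5 - 4) - 30)*8**2 = (sqrt(1) - 30)*64 = (1 - 30)*64 = -29*64 = -1856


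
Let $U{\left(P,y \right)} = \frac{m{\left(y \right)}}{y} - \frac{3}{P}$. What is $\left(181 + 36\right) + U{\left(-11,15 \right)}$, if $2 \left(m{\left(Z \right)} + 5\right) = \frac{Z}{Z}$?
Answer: $\frac{23867}{110} \approx 216.97$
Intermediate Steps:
$m{\left(Z \right)} = - \frac{9}{2}$ ($m{\left(Z \right)} = -5 + \frac{Z \frac{1}{Z}}{2} = -5 + \frac{1}{2} \cdot 1 = -5 + \frac{1}{2} = - \frac{9}{2}$)
$U{\left(P,y \right)} = - \frac{3}{P} - \frac{9}{2 y}$ ($U{\left(P,y \right)} = - \frac{9}{2 y} - \frac{3}{P} = - \frac{3}{P} - \frac{9}{2 y}$)
$\left(181 + 36\right) + U{\left(-11,15 \right)} = \left(181 + 36\right) - \left(- \frac{3}{11} + \frac{3}{10}\right) = 217 - \frac{3}{110} = \frac{23867}{110}$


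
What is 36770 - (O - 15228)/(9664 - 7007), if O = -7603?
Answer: 97720721/2657 ≈ 36779.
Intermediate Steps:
36770 - (O - 15228)/(9664 - 7007) = 36770 - (-7603 - 15228)/(9664 - 7007) = 36770 - (-22831)/2657 = 36770 - 1*(-22831/2657) = 36770 + 22831/2657 = 97720721/2657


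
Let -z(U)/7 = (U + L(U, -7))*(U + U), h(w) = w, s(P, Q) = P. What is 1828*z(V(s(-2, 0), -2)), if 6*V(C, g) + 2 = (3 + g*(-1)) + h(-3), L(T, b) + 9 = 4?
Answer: 0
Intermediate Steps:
L(T, b) = -5 (L(T, b) = -9 + 4 = -5)
V(C, g) = -⅓ - g/6 (V(C, g) = -⅓ + ((3 + g*(-1)) - 3)/6 = -⅓ + ((3 - g) - 3)/6 = -⅓ + (-g)/6 = -⅓ - g/6)
z(U) = -14*U*(-5 + U) (z(U) = -7*(U - 5)*(U + U) = -7*(-5 + U)*2*U = -14*U*(-5 + U))
1828*z(V(s(-2, 0), -2)) = 1828*(14*(-⅓ - ⅙*(-2))*(5 - (-⅓ - ⅙*(-2)))) = 1828*(14*(-⅓ + ⅓)*(5 - (-⅓ + ⅓))) = 1828*(14*0*(5 - 1*0)) = 1828*(14*0*(5 + 0)) = 1828*(14*0*5) = 1828*0 = 0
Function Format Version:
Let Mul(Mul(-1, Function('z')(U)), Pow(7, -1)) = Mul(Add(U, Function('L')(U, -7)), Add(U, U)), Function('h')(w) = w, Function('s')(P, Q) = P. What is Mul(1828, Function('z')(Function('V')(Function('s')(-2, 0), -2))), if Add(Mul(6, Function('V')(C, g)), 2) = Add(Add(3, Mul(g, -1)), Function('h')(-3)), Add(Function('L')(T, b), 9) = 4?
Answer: 0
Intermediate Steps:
Function('L')(T, b) = -5 (Function('L')(T, b) = Add(-9, 4) = -5)
Function('V')(C, g) = Add(Rational(-1, 3), Mul(Rational(-1, 6), g)) (Function('V')(C, g) = Add(Rational(-1, 3), Mul(Rational(1, 6), Add(Add(3, Mul(g, -1)), -3))) = Add(Rational(-1, 3), Mul(Rational(1, 6), Add(Add(3, Mul(-1, g)), -3))) = Add(Rational(-1, 3), Mul(Rational(1, 6), Mul(-1, g))) = Add(Rational(-1, 3), Mul(Rational(-1, 6), g)))
Function('z')(U) = Mul(-14, U, Add(-5, U)) (Function('z')(U) = Mul(-7, Mul(Add(U, -5), Add(U, U))) = Mul(-7, Mul(Add(-5, U), Mul(2, U))) = Mul(-7, Mul(2, U, Add(-5, U))) = Mul(-14, U, Add(-5, U)))
Mul(1828, Function('z')(Function('V')(Function('s')(-2, 0), -2))) = Mul(1828, Mul(14, Add(Rational(-1, 3), Mul(Rational(-1, 6), -2)), Add(5, Mul(-1, Add(Rational(-1, 3), Mul(Rational(-1, 6), -2)))))) = Mul(1828, Mul(14, Add(Rational(-1, 3), Rational(1, 3)), Add(5, Mul(-1, Add(Rational(-1, 3), Rational(1, 3)))))) = Mul(1828, Mul(14, 0, Add(5, Mul(-1, 0)))) = Mul(1828, Mul(14, 0, Add(5, 0))) = Mul(1828, Mul(14, 0, 5)) = Mul(1828, 0) = 0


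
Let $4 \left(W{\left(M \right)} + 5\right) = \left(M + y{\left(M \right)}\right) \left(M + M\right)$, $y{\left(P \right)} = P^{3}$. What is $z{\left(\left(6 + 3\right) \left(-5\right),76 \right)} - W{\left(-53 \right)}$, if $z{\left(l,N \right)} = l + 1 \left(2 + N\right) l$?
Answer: $-3950195$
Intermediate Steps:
$W{\left(M \right)} = -5 + \frac{M \left(M + M^{3}\right)}{2}$ ($W{\left(M \right)} = -5 + \frac{\left(M + M^{3}\right) \left(M + M\right)}{4} = -5 + \frac{\left(M + M^{3}\right) 2 M}{4} = -5 + \frac{2 M \left(M + M^{3}\right)}{4} = -5 + \frac{M \left(M + M^{3}\right)}{2}$)
$z{\left(l,N \right)} = l + l \left(2 + N\right)$ ($z{\left(l,N \right)} = l + 1 l \left(2 + N\right) = l + l \left(2 + N\right)$)
$z{\left(\left(6 + 3\right) \left(-5\right),76 \right)} - W{\left(-53 \right)} = \left(6 + 3\right) \left(-5\right) \left(3 + 76\right) - \left(-5 + \frac{\left(-53\right)^{2}}{2} + \frac{\left(-53\right)^{4}}{2}\right) = 9 \left(-5\right) 79 - \left(-5 + \frac{1}{2} \cdot 2809 + \frac{1}{2} \cdot 7890481\right) = \left(-45\right) 79 - \left(-5 + \frac{2809}{2} + \frac{7890481}{2}\right) = -3555 - 3946640 = -3950195$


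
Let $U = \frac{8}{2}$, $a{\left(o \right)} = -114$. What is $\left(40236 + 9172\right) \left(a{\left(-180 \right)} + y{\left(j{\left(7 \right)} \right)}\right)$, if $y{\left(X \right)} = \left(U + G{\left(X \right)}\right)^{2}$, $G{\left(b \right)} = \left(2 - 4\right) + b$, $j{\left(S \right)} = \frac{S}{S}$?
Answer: $-5187840$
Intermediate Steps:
$j{\left(S \right)} = 1$
$G{\left(b \right)} = -2 + b$
$U = 4$ ($U = 8 \cdot \frac{1}{2} = 4$)
$y{\left(X \right)} = \left(2 + X\right)^{2}$ ($y{\left(X \right)} = \left(4 + \left(-2 + X\right)\right)^{2} = \left(2 + X\right)^{2}$)
$\left(40236 + 9172\right) \left(a{\left(-180 \right)} + y{\left(j{\left(7 \right)} \right)}\right) = \left(40236 + 9172\right) \left(-114 + \left(2 + 1\right)^{2}\right) = 49408 \left(-114 + 3^{2}\right) = 49408 \left(-114 + 9\right) = 49408 \left(-105\right) = -5187840$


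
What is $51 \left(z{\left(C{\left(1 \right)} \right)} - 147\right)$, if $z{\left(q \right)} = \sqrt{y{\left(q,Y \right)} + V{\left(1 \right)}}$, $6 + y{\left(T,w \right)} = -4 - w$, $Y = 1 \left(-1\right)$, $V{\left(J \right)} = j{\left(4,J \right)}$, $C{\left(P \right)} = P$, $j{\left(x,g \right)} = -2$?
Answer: $-7497 + 51 i \sqrt{11} \approx -7497.0 + 169.15 i$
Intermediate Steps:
$V{\left(J \right)} = -2$
$Y = -1$
$y{\left(T,w \right)} = -10 - w$ ($y{\left(T,w \right)} = -6 - \left(4 + w\right) = -10 - w$)
$z{\left(q \right)} = i \sqrt{11}$ ($z{\left(q \right)} = \sqrt{\left(-10 - -1\right) - 2} = \sqrt{\left(-10 + 1\right) - 2} = \sqrt{-9 - 2} = \sqrt{-11} = i \sqrt{11}$)
$51 \left(z{\left(C{\left(1 \right)} \right)} - 147\right) = 51 \left(i \sqrt{11} - 147\right) = 51 \left(-147 + i \sqrt{11}\right) = -7497 + 51 i \sqrt{11}$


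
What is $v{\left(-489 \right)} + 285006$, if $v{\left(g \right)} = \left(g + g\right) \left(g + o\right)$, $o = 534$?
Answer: $240996$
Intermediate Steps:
$v{\left(g \right)} = 2 g \left(534 + g\right)$ ($v{\left(g \right)} = \left(g + g\right) \left(g + 534\right) = 2 g \left(534 + g\right)$)
$v{\left(-489 \right)} + 285006 = 2 \left(-489\right) \left(534 - 489\right) + 285006 = 2 \left(-489\right) 45 + 285006 = -44010 + 285006 = 240996$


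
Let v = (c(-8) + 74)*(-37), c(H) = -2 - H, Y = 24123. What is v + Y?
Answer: 21163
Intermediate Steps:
v = -2960 (v = ((-2 - 1*(-8)) + 74)*(-37) = ((-2 + 8) + 74)*(-37) = (6 + 74)*(-37) = 80*(-37) = -2960)
v + Y = -2960 + 24123 = 21163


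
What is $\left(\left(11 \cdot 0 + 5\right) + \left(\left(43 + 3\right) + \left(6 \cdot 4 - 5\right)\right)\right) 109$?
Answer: $7630$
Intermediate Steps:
$\left(\left(11 \cdot 0 + 5\right) + \left(\left(43 + 3\right) + \left(6 \cdot 4 - 5\right)\right)\right) 109 = \left(\left(0 + 5\right) + \left(46 + \left(24 - 5\right)\right)\right) 109 = \left(5 + \left(46 + 19\right)\right) 109 = \left(5 + 65\right) 109 = 70 \cdot 109 = 7630$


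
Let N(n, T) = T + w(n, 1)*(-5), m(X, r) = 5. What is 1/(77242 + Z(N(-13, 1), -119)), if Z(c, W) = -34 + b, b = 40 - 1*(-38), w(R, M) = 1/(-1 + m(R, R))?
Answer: 1/77286 ≈ 1.2939e-5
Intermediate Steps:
w(R, M) = ¼ (w(R, M) = 1/(-1 + 5) = 1/4 = ¼)
b = 78 (b = 40 + 38 = 78)
N(n, T) = -5/4 + T (N(n, T) = T + (¼)*(-5) = T - 5/4 = -5/4 + T)
Z(c, W) = 44 (Z(c, W) = -34 + 78 = 44)
1/(77242 + Z(N(-13, 1), -119)) = 1/(77242 + 44) = 1/77286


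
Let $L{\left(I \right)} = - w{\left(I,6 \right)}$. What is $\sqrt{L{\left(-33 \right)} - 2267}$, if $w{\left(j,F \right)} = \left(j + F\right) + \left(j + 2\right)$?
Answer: $47 i \approx 47.0 i$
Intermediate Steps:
$w{\left(j,F \right)} = 2 + F + 2 j$ ($w{\left(j,F \right)} = \left(F + j\right) + \left(2 + j\right) = 2 + F + 2 j$)
$L{\left(I \right)} = -8 - 2 I$ ($L{\left(I \right)} = - (2 + 6 + 2 I) = - (8 + 2 I) = -8 - 2 I$)
$\sqrt{L{\left(-33 \right)} - 2267} = \sqrt{\left(-8 - -66\right) - 2267} = \sqrt{\left(-8 + 66\right) - 2267} = \sqrt{58 - 2267} = \sqrt{-2209} = 47 i$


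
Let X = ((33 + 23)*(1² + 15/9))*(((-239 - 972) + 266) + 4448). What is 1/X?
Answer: 3/1569344 ≈ 1.9116e-6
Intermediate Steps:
X = 1569344/3 (X = (56*(1 + 15*(⅑)))*((-1211 + 266) + 4448) = (56*(1 + 5/3))*(-945 + 4448) = (56*(8/3))*3503 = (448/3)*3503 = 1569344/3 ≈ 5.2311e+5)
1/X = 1/(1569344/3) = 3/1569344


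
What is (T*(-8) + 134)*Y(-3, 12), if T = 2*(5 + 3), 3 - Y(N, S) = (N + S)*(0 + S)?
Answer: -630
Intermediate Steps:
Y(N, S) = 3 - S*(N + S) (Y(N, S) = 3 - (N + S)*(0 + S) = 3 - (N + S)*S = 3 - S*(N + S))
T = 16 (T = 2*8 = 16)
(T*(-8) + 134)*Y(-3, 12) = (16*(-8) + 134)*(3 - 1*12² - 1*(-3)*12) = (-128 + 134)*(3 - 1*144 + 36) = 6*(3 - 144 + 36) = 6*(-105) = -630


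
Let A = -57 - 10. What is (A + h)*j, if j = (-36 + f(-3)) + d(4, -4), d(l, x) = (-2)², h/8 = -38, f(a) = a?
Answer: 12985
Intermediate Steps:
h = -304 (h = 8*(-38) = -304)
d(l, x) = 4
j = -35 (j = (-36 - 3) + 4 = -39 + 4 = -35)
A = -67
(A + h)*j = (-67 - 304)*(-35) = -371*(-35) = 12985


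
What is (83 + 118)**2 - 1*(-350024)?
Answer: 390425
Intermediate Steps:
(83 + 118)**2 - 1*(-350024) = 201**2 + 350024 = 40401 + 350024 = 390425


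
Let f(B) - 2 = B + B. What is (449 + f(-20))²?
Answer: 168921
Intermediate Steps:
f(B) = 2 + 2*B (f(B) = 2 + (B + B) = 2 + 2*B)
(449 + f(-20))² = (449 + (2 + 2*(-20)))² = (449 + (2 - 40))² = (449 - 38)² = 411² = 168921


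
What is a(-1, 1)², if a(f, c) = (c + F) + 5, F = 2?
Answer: 64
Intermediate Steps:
a(f, c) = 7 + c (a(f, c) = (c + 2) + 5 = (2 + c) + 5 = 7 + c)
a(-1, 1)² = (7 + 1)² = 8² = 64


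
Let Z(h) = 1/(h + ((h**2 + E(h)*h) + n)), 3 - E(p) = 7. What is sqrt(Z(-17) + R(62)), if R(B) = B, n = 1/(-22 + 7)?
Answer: sqrt(1612064147)/5099 ≈ 7.8742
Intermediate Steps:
E(p) = -4 (E(p) = 3 - 1*7 = 3 - 7 = -4)
n = -1/15 (n = 1/(-15) = -1/15 ≈ -0.066667)
Z(h) = 1/(-1/15 + h**2 - 3*h) (Z(h) = 1/(h + ((h**2 - 4*h) - 1/15)) = 1/(h + (-1/15 + h**2 - 4*h)) = 1/(-1/15 + h**2 - 3*h))
sqrt(Z(-17) + R(62)) = sqrt(15/(-1 - 45*(-17) + 15*(-17)**2) + 62) = sqrt(15/(-1 + 765 + 15*289) + 62) = sqrt(15/(-1 + 765 + 4335) + 62) = sqrt(15/5099 + 62) = sqrt(316153/5099) = sqrt(1612064147)/5099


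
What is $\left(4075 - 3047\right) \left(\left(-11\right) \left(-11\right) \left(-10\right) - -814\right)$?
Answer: $-407088$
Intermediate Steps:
$\left(4075 - 3047\right) \left(\left(-11\right) \left(-11\right) \left(-10\right) - -814\right) = 1028 \left(121 \left(-10\right) + 814\right) = 1028 \left(-1210 + 814\right) = 1028 \left(-396\right) = -407088$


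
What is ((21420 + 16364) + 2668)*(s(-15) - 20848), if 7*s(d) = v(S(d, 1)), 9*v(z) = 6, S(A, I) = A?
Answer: -5903376104/7 ≈ -8.4334e+8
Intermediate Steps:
v(z) = 2/3 (v(z) = (1/9)*6 = 2/3)
s(d) = 2/21 (s(d) = (1/7)*(2/3) = 2/21)
((21420 + 16364) + 2668)*(s(-15) - 20848) = ((21420 + 16364) + 2668)*(2/21 - 20848) = (37784 + 2668)*(-437806/21) = 40452*(-437806/21) = -5903376104/7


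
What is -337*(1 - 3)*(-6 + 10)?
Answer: 2696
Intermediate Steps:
-337*(1 - 3)*(-6 + 10) = -(-674)*4 = -337*(-8) = 2696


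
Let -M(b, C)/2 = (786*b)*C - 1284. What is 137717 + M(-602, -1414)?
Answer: -1337990131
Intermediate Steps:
M(b, C) = 2568 - 1572*C*b (M(b, C) = -2*((786*b)*C - 1284) = -2*(786*C*b - 1284) = -2*(-1284 + 786*C*b) = 2568 - 1572*C*b)
137717 + M(-602, -1414) = 137717 + (2568 - 1572*(-1414)*(-602)) = 137717 + (2568 - 1338130416) = 137717 - 1338127848 = -1337990131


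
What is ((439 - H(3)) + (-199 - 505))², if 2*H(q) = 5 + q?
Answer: 72361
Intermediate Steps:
H(q) = 5/2 + q/2 (H(q) = (5 + q)/2 = 5/2 + q/2)
((439 - H(3)) + (-199 - 505))² = ((439 - (5/2 + (½)*3)) + (-199 - 505))² = ((439 - (5/2 + 3/2)) - 704)² = ((439 - 1*4) - 704)² = ((439 - 4) - 704)² = (435 - 704)² = (-269)² = 72361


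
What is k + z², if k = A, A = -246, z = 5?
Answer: -221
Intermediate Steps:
k = -246
k + z² = -246 + 5² = -246 + 25 = -221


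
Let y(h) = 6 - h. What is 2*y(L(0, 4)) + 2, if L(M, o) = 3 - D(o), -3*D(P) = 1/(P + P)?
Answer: 95/12 ≈ 7.9167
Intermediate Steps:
D(P) = -1/(6*P) (D(P) = -1/(3*(P + P)) = -1/(2*P)/3 = -1/(6*P))
L(M, o) = 3 + 1/(6*o) (L(M, o) = 3 - (-1)/(6*o) = 3 + 1/(6*o))
2*y(L(0, 4)) + 2 = 2*(6 - (3 + (⅙)/4)) + 2 = 2*(6 - (3 + (⅙)*(¼))) + 2 = 2*(6 - (3 + 1/24)) + 2 = 2*(6 - 1*73/24) + 2 = 2*(6 - 73/24) + 2 = 2*(71/24) + 2 = 71/12 + 2 = 95/12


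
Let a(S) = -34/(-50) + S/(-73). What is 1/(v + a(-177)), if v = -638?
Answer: -1825/1158684 ≈ -0.0015751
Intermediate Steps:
a(S) = 17/25 - S/73 (a(S) = -34*(-1/50) + S*(-1/73) = 17/25 - S/73)
1/(v + a(-177)) = 1/(-638 + (17/25 - 1/73*(-177))) = 1/(-638 + (17/25 + 177/73)) = 1/(-638 + 5666/1825) = 1/(-1158684/1825) = -1825/1158684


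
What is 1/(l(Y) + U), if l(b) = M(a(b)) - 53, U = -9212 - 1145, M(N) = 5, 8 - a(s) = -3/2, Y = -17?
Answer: -1/10405 ≈ -9.6108e-5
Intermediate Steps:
a(s) = 19/2 (a(s) = 8 - (-3)/2 = 8 - 1*(-3/2) = 8 + 3/2 = 19/2)
U = -10357
l(b) = -48 (l(b) = 5 - 53 = -48)
1/(l(Y) + U) = 1/(-48 - 10357) = 1/(-10405) = -1/10405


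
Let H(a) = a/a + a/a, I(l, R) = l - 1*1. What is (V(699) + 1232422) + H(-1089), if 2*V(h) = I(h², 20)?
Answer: 1476724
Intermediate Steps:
I(l, R) = -1 + l (I(l, R) = l - 1 = -1 + l)
V(h) = -½ + h²/2 (V(h) = (-1 + h²)/2 = -½ + h²/2)
H(a) = 2 (H(a) = 1 + 1 = 2)
(V(699) + 1232422) + H(-1089) = ((-½ + (½)*699²) + 1232422) + 2 = ((-½ + (½)*488601) + 1232422) + 2 = ((-½ + 488601/2) + 1232422) + 2 = (244300 + 1232422) + 2 = 1476722 + 2 = 1476724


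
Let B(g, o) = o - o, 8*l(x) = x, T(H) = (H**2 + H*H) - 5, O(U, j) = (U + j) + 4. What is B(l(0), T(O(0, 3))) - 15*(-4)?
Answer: 60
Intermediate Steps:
O(U, j) = 4 + U + j
T(H) = -5 + 2*H**2 (T(H) = (H**2 + H**2) - 5 = 2*H**2 - 5 = -5 + 2*H**2)
l(x) = x/8
B(g, o) = 0
B(l(0), T(O(0, 3))) - 15*(-4) = 0 - 15*(-4) = 0 + 60 = 60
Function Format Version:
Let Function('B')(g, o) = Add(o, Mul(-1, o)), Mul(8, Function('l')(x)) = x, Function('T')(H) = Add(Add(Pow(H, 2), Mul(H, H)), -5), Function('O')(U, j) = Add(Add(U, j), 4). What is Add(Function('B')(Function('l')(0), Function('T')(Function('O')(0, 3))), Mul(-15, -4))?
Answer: 60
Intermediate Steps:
Function('O')(U, j) = Add(4, U, j)
Function('T')(H) = Add(-5, Mul(2, Pow(H, 2))) (Function('T')(H) = Add(Add(Pow(H, 2), Pow(H, 2)), -5) = Add(Mul(2, Pow(H, 2)), -5) = Add(-5, Mul(2, Pow(H, 2))))
Function('l')(x) = Mul(Rational(1, 8), x)
Function('B')(g, o) = 0
Add(Function('B')(Function('l')(0), Function('T')(Function('O')(0, 3))), Mul(-15, -4)) = Add(0, Mul(-15, -4)) = Add(0, 60) = 60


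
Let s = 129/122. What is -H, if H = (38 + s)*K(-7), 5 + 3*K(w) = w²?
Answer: -104830/183 ≈ -572.84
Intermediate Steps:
K(w) = -5/3 + w²/3
s = 129/122 (s = 129*(1/122) = 129/122 ≈ 1.0574)
H = 104830/183 (H = (38 + 129/122)*(-5/3 + (⅓)*(-7)²) = 4765*(-5/3 + (⅓)*49)/122 = 4765*(-5/3 + 49/3)/122 = (4765/122)*(44/3) = 104830/183 ≈ 572.84)
-H = -1*104830/183 = -104830/183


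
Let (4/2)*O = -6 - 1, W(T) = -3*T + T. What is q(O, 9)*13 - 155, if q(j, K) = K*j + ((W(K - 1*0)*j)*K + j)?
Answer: 6761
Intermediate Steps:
W(T) = -2*T
O = -7/2 (O = (-6 - 1)/2 = (1/2)*(-7) = -7/2 ≈ -3.5000)
q(j, K) = j + K*j - 2*j*K**2 (q(j, K) = K*j + (((-2*(K - 1*0))*j)*K + j) = K*j + (((-2*(K + 0))*j)*K + j) = K*j + (((-2*K)*j)*K + j) = K*j + ((-2*K*j)*K + j) = K*j + (-2*j*K**2 + j) = K*j + (j - 2*j*K**2) = j + K*j - 2*j*K**2)
q(O, 9)*13 - 155 = -7*(1 + 9 - 2*9**2)/2*13 - 155 = -7*(1 + 9 - 2*81)/2*13 - 155 = -7*(1 + 9 - 162)/2*13 - 155 = -7/2*(-152)*13 - 155 = 532*13 - 155 = 6916 - 155 = 6761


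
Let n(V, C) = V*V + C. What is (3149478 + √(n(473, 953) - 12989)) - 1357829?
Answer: 1791649 + √211693 ≈ 1.7921e+6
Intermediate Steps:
n(V, C) = C + V² (n(V, C) = V² + C = C + V²)
(3149478 + √(n(473, 953) - 12989)) - 1357829 = (3149478 + √((953 + 473²) - 12989)) - 1357829 = (3149478 + √((953 + 223729) - 12989)) - 1357829 = (3149478 + √(224682 - 12989)) - 1357829 = (3149478 + √211693) - 1357829 = 1791649 + √211693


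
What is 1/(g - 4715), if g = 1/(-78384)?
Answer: -78384/369580561 ≈ -0.00021209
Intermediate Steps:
g = -1/78384 ≈ -1.2758e-5
1/(g - 4715) = 1/(-1/78384 - 4715) = 1/(-369580561/78384) = -78384/369580561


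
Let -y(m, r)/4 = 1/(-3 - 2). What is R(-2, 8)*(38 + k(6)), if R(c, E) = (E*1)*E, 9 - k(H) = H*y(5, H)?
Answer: 13504/5 ≈ 2700.8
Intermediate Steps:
y(m, r) = ⅘ (y(m, r) = -4/(-3 - 2) = -4/(-5) = -4*(-⅕) = ⅘)
k(H) = 9 - 4*H/5 (k(H) = 9 - H*4/5 = 9 - 4*H/5)
R(c, E) = E² (R(c, E) = E*E = E²)
R(-2, 8)*(38 + k(6)) = 8²*(38 + (9 - ⅘*6)) = 64*(38 + (9 - 24/5)) = 64*(38 + 21/5) = 64*(211/5) = 13504/5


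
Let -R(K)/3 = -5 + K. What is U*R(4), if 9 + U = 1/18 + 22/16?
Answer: -545/24 ≈ -22.708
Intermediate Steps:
R(K) = 15 - 3*K (R(K) = -3*(-5 + K) = 15 - 3*K)
U = -545/72 (U = -9 + (1/18 + 22/16) = -9 + (1*(1/18) + 22*(1/16)) = -9 + (1/18 + 11/8) = -9 + 103/72 = -545/72 ≈ -7.5694)
U*R(4) = -545*(15 - 3*4)/72 = -545*(15 - 12)/72 = -545/72*3 = -545/24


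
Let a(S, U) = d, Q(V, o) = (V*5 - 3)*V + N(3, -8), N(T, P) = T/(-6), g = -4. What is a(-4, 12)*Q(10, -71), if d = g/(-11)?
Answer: 1878/11 ≈ 170.73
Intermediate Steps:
N(T, P) = -T/6 (N(T, P) = T*(-⅙) = -T/6)
d = 4/11 (d = -4/(-11) = -4*(-1/11) = 4/11 ≈ 0.36364)
Q(V, o) = -½ + V*(-3 + 5*V) (Q(V, o) = (V*5 - 3)*V - ⅙*3 = (5*V - 3)*V - ½ = (-3 + 5*V)*V - ½ = V*(-3 + 5*V) - ½ = -½ + V*(-3 + 5*V))
a(S, U) = 4/11
a(-4, 12)*Q(10, -71) = 4*(-½ - 3*10 + 5*10²)/11 = 4*(-½ - 30 + 5*100)/11 = 4*(-½ - 30 + 500)/11 = (4/11)*(939/2) = 1878/11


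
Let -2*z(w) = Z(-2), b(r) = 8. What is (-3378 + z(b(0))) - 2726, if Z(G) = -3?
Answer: -12205/2 ≈ -6102.5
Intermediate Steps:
z(w) = 3/2 (z(w) = -½*(-3) = 3/2)
(-3378 + z(b(0))) - 2726 = (-3378 + 3/2) - 2726 = -6753/2 - 2726 = -12205/2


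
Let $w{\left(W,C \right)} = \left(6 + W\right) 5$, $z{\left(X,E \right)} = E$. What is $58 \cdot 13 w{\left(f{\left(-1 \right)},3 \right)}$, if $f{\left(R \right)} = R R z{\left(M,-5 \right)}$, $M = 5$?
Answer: $3770$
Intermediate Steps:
$f{\left(R \right)} = - 5 R^{2}$ ($f{\left(R \right)} = R R \left(-5\right) = R^{2} \left(-5\right) = - 5 R^{2}$)
$w{\left(W,C \right)} = 30 + 5 W$
$58 \cdot 13 w{\left(f{\left(-1 \right)},3 \right)} = 58 \cdot 13 \left(30 + 5 \left(- 5 \left(-1\right)^{2}\right)\right) = 754 \left(30 + 5 \left(\left(-5\right) 1\right)\right) = 754 \left(30 + 5 \left(-5\right)\right) = 754 \left(30 - 25\right) = 754 \cdot 5 = 3770$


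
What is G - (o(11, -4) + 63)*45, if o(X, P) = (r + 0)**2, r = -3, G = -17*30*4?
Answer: -5280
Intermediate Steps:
G = -2040 (G = -510*4 = -2040)
o(X, P) = 9 (o(X, P) = (-3 + 0)**2 = (-3)**2 = 9)
G - (o(11, -4) + 63)*45 = -2040 - (9 + 63)*45 = -2040 - 72*45 = -2040 - 1*3240 = -2040 - 3240 = -5280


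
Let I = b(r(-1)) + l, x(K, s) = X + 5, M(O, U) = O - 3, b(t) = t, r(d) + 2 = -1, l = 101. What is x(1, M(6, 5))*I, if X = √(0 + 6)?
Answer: 490 + 98*√6 ≈ 730.05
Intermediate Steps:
r(d) = -3 (r(d) = -2 - 1 = -3)
M(O, U) = -3 + O
X = √6 ≈ 2.4495
x(K, s) = 5 + √6 (x(K, s) = √6 + 5 = 5 + √6)
I = 98 (I = -3 + 101 = 98)
x(1, M(6, 5))*I = (5 + √6)*98 = 490 + 98*√6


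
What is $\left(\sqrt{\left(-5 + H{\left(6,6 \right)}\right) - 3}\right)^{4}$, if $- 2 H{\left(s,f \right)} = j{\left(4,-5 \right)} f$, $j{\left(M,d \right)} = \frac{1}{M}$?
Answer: $\frac{1225}{16} \approx 76.563$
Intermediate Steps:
$H{\left(s,f \right)} = - \frac{f}{8}$ ($H{\left(s,f \right)} = - \frac{\frac{1}{4} f}{2} = - \frac{f}{8}$)
$\left(\sqrt{\left(-5 + H{\left(6,6 \right)}\right) - 3}\right)^{4} = \left(\sqrt{\left(-5 - \frac{3}{4}\right) - 3}\right)^{4} = \left(\sqrt{- \frac{23}{4} - 3}\right)^{4} = \left(\sqrt{- \frac{35}{4}}\right)^{4} = \left(\frac{i \sqrt{35}}{2}\right)^{4} = \frac{1225}{16}$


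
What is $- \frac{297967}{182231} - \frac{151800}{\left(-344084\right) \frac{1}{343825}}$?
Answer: $\frac{2377753385751943}{15675692851} \approx 1.5168 \cdot 10^{5}$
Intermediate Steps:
$- \frac{297967}{182231} - \frac{151800}{\left(-344084\right) \frac{1}{343825}} = \left(-297967\right) \frac{1}{182231} - \frac{151800}{\left(-344084\right) \frac{1}{343825}} = - \frac{297967}{182231} - \frac{151800}{- \frac{344084}{343825}} = - \frac{297967}{182231} - - \frac{13048158750}{86021} = - \frac{297967}{182231} + \frac{13048158750}{86021} = \frac{2377753385751943}{15675692851}$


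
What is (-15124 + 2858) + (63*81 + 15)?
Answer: -7148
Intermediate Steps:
(-15124 + 2858) + (63*81 + 15) = -12266 + (5103 + 15) = -12266 + 5118 = -7148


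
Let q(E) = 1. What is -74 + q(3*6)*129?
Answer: 55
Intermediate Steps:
-74 + q(3*6)*129 = -74 + 1*129 = -74 + 129 = 55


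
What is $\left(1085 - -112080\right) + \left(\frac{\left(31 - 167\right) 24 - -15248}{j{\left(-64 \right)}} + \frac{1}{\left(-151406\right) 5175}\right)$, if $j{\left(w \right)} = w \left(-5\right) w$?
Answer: $\frac{11349410171274727}{100291334400} \approx 1.1316 \cdot 10^{5}$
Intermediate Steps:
$j{\left(w \right)} = - 5 w^{2}$ ($j{\left(w \right)} = - 5 w w = - 5 w^{2}$)
$\left(1085 - -112080\right) + \left(\frac{\left(31 - 167\right) 24 - -15248}{j{\left(-64 \right)}} + \frac{1}{\left(-151406\right) 5175}\right) = \left(1085 - -112080\right) + \left(\frac{\left(31 - 167\right) 24 - -15248}{\left(-5\right) \left(-64\right)^{2}} + \frac{1}{\left(-151406\right) 5175}\right) = \left(1085 + 112080\right) + \left(\frac{\left(-136\right) 24 + 15248}{\left(-5\right) 4096} - \frac{1}{783526050}\right) = 113165 + \left(\frac{-3264 + 15248}{-20480} - \frac{1}{783526050}\right) = 113165 + \left(11984 \left(- \frac{1}{20480}\right) - \frac{1}{783526050}\right) = 113165 - \frac{58686101273}{100291334400} = \frac{11349410171274727}{100291334400}$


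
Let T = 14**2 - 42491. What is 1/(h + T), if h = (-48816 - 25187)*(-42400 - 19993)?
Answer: 1/4617226884 ≈ 2.1658e-10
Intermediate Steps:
h = 4617269179 (h = -74003*(-62393) = 4617269179)
T = -42295 (T = 196 - 42491 = -42295)
1/(h + T) = 1/(4617269179 - 42295) = 1/4617226884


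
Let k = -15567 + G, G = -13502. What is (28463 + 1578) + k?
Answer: 972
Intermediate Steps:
k = -29069 (k = -15567 - 13502 = -29069)
(28463 + 1578) + k = (28463 + 1578) - 29069 = 30041 - 29069 = 972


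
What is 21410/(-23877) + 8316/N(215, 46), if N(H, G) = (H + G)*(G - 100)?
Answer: -1029452/692433 ≈ -1.4867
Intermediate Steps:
N(H, G) = (-100 + G)*(G + H) (N(H, G) = (G + H)*(-100 + G) = (-100 + G)*(G + H))
21410/(-23877) + 8316/N(215, 46) = 21410/(-23877) + 8316/(46**2 - 100*46 - 100*215 + 46*215) = 21410*(-1/23877) + 8316/(2116 - 4600 - 21500 + 9890) = -21410/23877 + 8316/(-14094) = -21410/23877 + 8316*(-1/14094) = -21410/23877 - 154/261 = -1029452/692433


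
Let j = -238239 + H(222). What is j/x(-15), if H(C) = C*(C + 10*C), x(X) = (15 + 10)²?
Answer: 60777/125 ≈ 486.22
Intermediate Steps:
x(X) = 625 (x(X) = 25² = 625)
H(C) = 11*C² (H(C) = C*(11*C) = 11*C²)
j = 303885 (j = -238239 + 11*222² = -238239 + 11*49284 = -238239 + 542124 = 303885)
j/x(-15) = 303885/625 = 303885*(1/625) = 60777/125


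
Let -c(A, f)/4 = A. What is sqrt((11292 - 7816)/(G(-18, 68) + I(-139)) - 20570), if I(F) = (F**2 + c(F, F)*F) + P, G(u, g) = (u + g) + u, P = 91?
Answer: I*sqrt(1075256694435)/7230 ≈ 143.42*I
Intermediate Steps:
G(u, g) = g + 2*u (G(u, g) = (g + u) + u = g + 2*u)
c(A, f) = -4*A
I(F) = 91 - 3*F**2 (I(F) = (F**2 + (-4*F)*F) + 91 = (F**2 - 4*F**2) + 91 = -3*F**2 + 91 = 91 - 3*F**2)
sqrt((11292 - 7816)/(G(-18, 68) + I(-139)) - 20570) = sqrt((11292 - 7816)/((68 + 2*(-18)) + (91 - 3*(-139)**2)) - 20570) = sqrt(3476/((68 - 36) + (91 - 3*19321)) - 20570) = sqrt(3476/(32 + (91 - 57963)) - 20570) = sqrt(3476/(32 - 57872) - 20570) = sqrt(3476/(-57840) - 20570) = sqrt(3476*(-1/57840) - 20570) = sqrt(-869/14460 - 20570) = sqrt(-297443069/14460) = I*sqrt(1075256694435)/7230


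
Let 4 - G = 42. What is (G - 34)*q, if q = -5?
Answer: 360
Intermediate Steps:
G = -38 (G = 4 - 1*42 = 4 - 42 = -38)
(G - 34)*q = (-38 - 34)*(-5) = -72*(-5) = 360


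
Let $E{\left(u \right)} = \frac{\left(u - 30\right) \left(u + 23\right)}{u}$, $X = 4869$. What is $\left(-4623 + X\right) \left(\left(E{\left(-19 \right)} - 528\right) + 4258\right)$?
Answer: $\frac{17482236}{19} \approx 9.2012 \cdot 10^{5}$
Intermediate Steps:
$E{\left(u \right)} = \frac{\left(-30 + u\right) \left(23 + u\right)}{u}$
$\left(-4623 + X\right) \left(\left(E{\left(-19 \right)} - 528\right) + 4258\right) = \left(-4623 + 4869\right) \left(\left(\left(-7 - 19 - \frac{690}{-19}\right) - 528\right) + 4258\right) = 246 \left(\left(\left(-7 - 19 - - \frac{690}{19}\right) - 528\right) + 4258\right) = 246 \left(\left(\left(-7 - 19 + \frac{690}{19}\right) - 528\right) + 4258\right) = 246 \left(\left(\frac{196}{19} - 528\right) + 4258\right) = 246 \left(- \frac{9836}{19} + 4258\right) = 246 \cdot \frac{71066}{19} = \frac{17482236}{19}$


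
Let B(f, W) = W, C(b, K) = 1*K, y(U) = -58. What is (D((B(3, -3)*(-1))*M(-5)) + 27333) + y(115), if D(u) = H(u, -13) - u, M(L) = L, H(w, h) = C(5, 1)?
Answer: 27291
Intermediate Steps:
C(b, K) = K
H(w, h) = 1
D(u) = 1 - u
(D((B(3, -3)*(-1))*M(-5)) + 27333) + y(115) = ((1 - (-3*(-1))*(-5)) + 27333) - 58 = ((1 - 3*(-5)) + 27333) - 58 = ((1 - 1*(-15)) + 27333) - 58 = ((1 + 15) + 27333) - 58 = (16 + 27333) - 58 = 27349 - 58 = 27291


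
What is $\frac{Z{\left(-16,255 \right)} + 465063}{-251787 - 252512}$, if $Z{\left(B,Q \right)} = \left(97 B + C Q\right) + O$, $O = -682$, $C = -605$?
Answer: $- \frac{308554}{504299} \approx -0.61185$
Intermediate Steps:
$Z{\left(B,Q \right)} = -682 - 605 Q + 97 B$ ($Z{\left(B,Q \right)} = \left(97 B - 605 Q\right) - 682 = \left(- 605 Q + 97 B\right) - 682 = -682 - 605 Q + 97 B$)
$\frac{Z{\left(-16,255 \right)} + 465063}{-251787 - 252512} = \frac{\left(-682 - 154275 + 97 \left(-16\right)\right) + 465063}{-251787 - 252512} = \frac{\left(-682 - 154275 - 1552\right) + 465063}{-504299} = \left(-156509 + 465063\right) \left(- \frac{1}{504299}\right) = 308554 \left(- \frac{1}{504299}\right) = - \frac{308554}{504299}$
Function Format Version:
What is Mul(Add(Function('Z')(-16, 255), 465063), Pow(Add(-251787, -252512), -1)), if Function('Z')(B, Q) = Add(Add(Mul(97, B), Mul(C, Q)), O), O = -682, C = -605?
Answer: Rational(-308554, 504299) ≈ -0.61185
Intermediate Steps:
Function('Z')(B, Q) = Add(-682, Mul(-605, Q), Mul(97, B)) (Function('Z')(B, Q) = Add(Add(Mul(97, B), Mul(-605, Q)), -682) = Add(Add(Mul(-605, Q), Mul(97, B)), -682) = Add(-682, Mul(-605, Q), Mul(97, B)))
Mul(Add(Function('Z')(-16, 255), 465063), Pow(Add(-251787, -252512), -1)) = Mul(Add(Add(-682, Mul(-605, 255), Mul(97, -16)), 465063), Pow(Add(-251787, -252512), -1)) = Mul(Add(Add(-682, -154275, -1552), 465063), Pow(-504299, -1)) = Mul(Add(-156509, 465063), Rational(-1, 504299)) = Mul(308554, Rational(-1, 504299)) = Rational(-308554, 504299)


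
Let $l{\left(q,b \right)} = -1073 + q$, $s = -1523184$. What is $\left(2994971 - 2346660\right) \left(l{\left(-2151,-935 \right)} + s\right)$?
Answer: $-989587096888$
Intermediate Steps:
$\left(2994971 - 2346660\right) \left(l{\left(-2151,-935 \right)} + s\right) = \left(2994971 - 2346660\right) \left(\left(-1073 - 2151\right) - 1523184\right) = 648311 \left(-3224 - 1523184\right) = 648311 \left(-1526408\right) = -989587096888$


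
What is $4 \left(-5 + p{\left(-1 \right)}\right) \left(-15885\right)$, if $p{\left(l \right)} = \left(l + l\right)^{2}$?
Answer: $63540$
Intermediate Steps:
$p{\left(l \right)} = 4 l^{2}$ ($p{\left(l \right)} = \left(2 l\right)^{2} = 4 l^{2}$)
$4 \left(-5 + p{\left(-1 \right)}\right) \left(-15885\right) = 4 \left(-5 + 4 \left(-1\right)^{2}\right) \left(-15885\right) = 4 \left(-5 + 4 \cdot 1\right) \left(-15885\right) = 4 \left(-5 + 4\right) \left(-15885\right) = 4 \left(-1\right) \left(-15885\right) = \left(-4\right) \left(-15885\right) = 63540$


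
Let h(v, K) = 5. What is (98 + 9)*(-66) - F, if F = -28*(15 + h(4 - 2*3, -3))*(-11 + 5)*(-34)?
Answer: 107178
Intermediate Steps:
F = -114240 (F = -28*(15 + 5)*(-11 + 5)*(-34) = -560*(-6)*(-34) = -28*(-120)*(-34) = 3360*(-34) = -114240)
(98 + 9)*(-66) - F = (98 + 9)*(-66) - 1*(-114240) = 107*(-66) + 114240 = -7062 + 114240 = 107178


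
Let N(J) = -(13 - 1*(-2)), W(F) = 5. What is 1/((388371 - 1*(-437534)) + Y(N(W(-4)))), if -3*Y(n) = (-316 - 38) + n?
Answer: 1/826028 ≈ 1.2106e-6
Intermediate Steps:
N(J) = -15 (N(J) = -(13 + 2) = -1*15 = -15)
Y(n) = 118 - n/3 (Y(n) = -((-316 - 38) + n)/3 = -(-354 + n)/3 = 118 - n/3)
1/((388371 - 1*(-437534)) + Y(N(W(-4)))) = 1/((388371 - 1*(-437534)) + (118 - 1/3*(-15))) = 1/((388371 + 437534) + (118 + 5)) = 1/(825905 + 123) = 1/826028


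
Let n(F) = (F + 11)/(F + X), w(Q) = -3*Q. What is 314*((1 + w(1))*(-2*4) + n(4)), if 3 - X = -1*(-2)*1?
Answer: 5966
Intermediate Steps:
X = 1 (X = 3 - (-1*(-2)) = 3 - 2 = 1)
n(F) = (11 + F)/(1 + F) (n(F) = (F + 11)/(F + 1) = (11 + F)/(1 + F))
314*((1 + w(1))*(-2*4) + n(4)) = 314*((1 - 3*1)*(-2*4) + (11 + 4)/(1 + 4)) = 314*((1 - 3)*(-8) + 15/5) = 314*(-2*(-8) + (⅕)*15) = 314*(16 + 3) = 314*19 = 5966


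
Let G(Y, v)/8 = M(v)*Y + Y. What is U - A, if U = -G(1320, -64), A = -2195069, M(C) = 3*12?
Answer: 1804349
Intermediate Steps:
M(C) = 36
G(Y, v) = 296*Y (G(Y, v) = 8*(36*Y + Y) = 8*(37*Y) = 296*Y)
U = -390720 (U = -296*1320 = -1*390720 = -390720)
U - A = -390720 - 1*(-2195069) = -390720 + 2195069 = 1804349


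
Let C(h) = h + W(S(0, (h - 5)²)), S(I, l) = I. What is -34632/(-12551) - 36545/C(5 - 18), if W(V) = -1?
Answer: 65594449/25102 ≈ 2613.1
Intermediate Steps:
C(h) = -1 + h (C(h) = h - 1 = -1 + h)
-34632/(-12551) - 36545/C(5 - 18) = -34632/(-12551) - 36545/(-1 + (5 - 18)) = -34632*(-1/12551) - 36545/(-1 - 13) = 34632/12551 - 36545/(-14) = 34632/12551 - 36545*(-1/14) = 34632/12551 + 36545/14 = 65594449/25102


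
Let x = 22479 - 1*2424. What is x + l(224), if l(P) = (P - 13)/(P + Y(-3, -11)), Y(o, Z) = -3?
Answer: 4432366/221 ≈ 20056.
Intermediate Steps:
x = 20055 (x = 22479 - 2424 = 20055)
l(P) = (-13 + P)/(-3 + P) (l(P) = (P - 13)/(P - 3) = (-13 + P)/(-3 + P))
x + l(224) = 20055 + (-13 + 224)/(-3 + 224) = 20055 + 211/221 = 4432366/221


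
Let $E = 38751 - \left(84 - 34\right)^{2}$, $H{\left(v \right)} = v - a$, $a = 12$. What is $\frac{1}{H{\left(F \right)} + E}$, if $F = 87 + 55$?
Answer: $\frac{1}{36381} \approx 2.7487 \cdot 10^{-5}$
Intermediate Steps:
$F = 142$
$H{\left(v \right)} = -12 + v$ ($H{\left(v \right)} = v - 12 = -12 + v$)
$E = 36251$ ($E = 38751 - 50^{2} = 38751 - 2500 = 36251$)
$\frac{1}{H{\left(F \right)} + E} = \frac{1}{\left(-12 + 142\right) + 36251} = \frac{1}{130 + 36251} = \frac{1}{36381}$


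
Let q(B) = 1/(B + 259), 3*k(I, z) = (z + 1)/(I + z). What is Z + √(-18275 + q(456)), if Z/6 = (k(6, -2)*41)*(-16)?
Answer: 328 + 8*I*√145978690/715 ≈ 328.0 + 135.19*I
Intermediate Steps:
k(I, z) = (1 + z)/(3*(I + z)) (k(I, z) = ((z + 1)/(I + z))/3 = ((1 + z)/(I + z))/3 = (1 + z)/(3*(I + z)))
q(B) = 1/(259 + B)
Z = 328 (Z = 6*((((1 - 2)/(3*(6 - 2)))*41)*(-16)) = 6*((((⅓)*(-1)/4)*41)*(-16)) = 6*((((⅓)*(¼)*(-1))*41)*(-16)) = 6*(-1/12*41*(-16)) = 6*(-41/12*(-16)) = 6*(164/3) = 328)
Z + √(-18275 + q(456)) = 328 + √(-18275 + 1/(259 + 456)) = 328 + √(-18275 + 1/715) = 328 + √(-13066624/715) = 328 + 8*I*√145978690/715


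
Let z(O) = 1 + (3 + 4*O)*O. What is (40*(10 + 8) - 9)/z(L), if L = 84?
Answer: 711/28477 ≈ 0.024968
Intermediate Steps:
z(O) = 1 + O*(3 + 4*O)
(40*(10 + 8) - 9)/z(L) = (40*(10 + 8) - 9)/(1 + 3*84 + 4*84²) = (40*18 - 9)/(1 + 252 + 4*7056) = (720 - 9)/(1 + 252 + 28224) = 711/28477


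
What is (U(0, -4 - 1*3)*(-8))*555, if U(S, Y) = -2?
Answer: 8880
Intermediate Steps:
(U(0, -4 - 1*3)*(-8))*555 = -2*(-8)*555 = 16*555 = 8880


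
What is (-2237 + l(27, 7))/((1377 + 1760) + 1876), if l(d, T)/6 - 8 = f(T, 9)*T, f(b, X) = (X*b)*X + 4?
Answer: 21793/5013 ≈ 4.3473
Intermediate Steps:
f(b, X) = 4 + b*X**2 (f(b, X) = b*X**2 + 4 = 4 + b*X**2)
l(d, T) = 48 + 6*T*(4 + 81*T) (l(d, T) = 48 + 6*((4 + T*9**2)*T) = 48 + 6*((4 + T*81)*T) = 48 + 6*((4 + 81*T)*T) = 48 + 6*(T*(4 + 81*T)) = 48 + 6*T*(4 + 81*T))
(-2237 + l(27, 7))/((1377 + 1760) + 1876) = (-2237 + (48 + 6*7*(4 + 81*7)))/((1377 + 1760) + 1876) = (-2237 + (48 + 6*7*(4 + 567)))/(3137 + 1876) = (-2237 + (48 + 6*7*571))/5013 = (-2237 + (48 + 23982))*(1/5013) = (-2237 + 24030)*(1/5013) = 21793*(1/5013) = 21793/5013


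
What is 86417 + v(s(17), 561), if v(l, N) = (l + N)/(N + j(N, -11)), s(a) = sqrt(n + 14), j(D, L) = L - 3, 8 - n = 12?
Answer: 47270660/547 + sqrt(10)/547 ≈ 86418.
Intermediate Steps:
n = -4 (n = 8 - 1*12 = 8 - 12 = -4)
j(D, L) = -3 + L
s(a) = sqrt(10) (s(a) = sqrt(-4 + 14) = sqrt(10))
v(l, N) = (N + l)/(-14 + N) (v(l, N) = (l + N)/(N + (-3 - 11)) = (N + l)/(N - 14) = (N + l)/(-14 + N))
86417 + v(s(17), 561) = 86417 + (561 + sqrt(10))/(-14 + 561) = 86417 + (561 + sqrt(10))/547 = 86417 + (561/547 + sqrt(10)/547) = 47270660/547 + sqrt(10)/547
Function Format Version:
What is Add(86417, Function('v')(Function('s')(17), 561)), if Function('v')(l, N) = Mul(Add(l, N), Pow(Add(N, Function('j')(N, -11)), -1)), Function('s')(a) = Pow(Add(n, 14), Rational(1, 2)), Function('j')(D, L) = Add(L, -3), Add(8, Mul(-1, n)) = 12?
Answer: Add(Rational(47270660, 547), Mul(Rational(1, 547), Pow(10, Rational(1, 2)))) ≈ 86418.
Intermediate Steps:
n = -4 (n = Add(8, Mul(-1, 12)) = Add(8, -12) = -4)
Function('j')(D, L) = Add(-3, L)
Function('s')(a) = Pow(10, Rational(1, 2)) (Function('s')(a) = Pow(Add(-4, 14), Rational(1, 2)) = Pow(10, Rational(1, 2)))
Function('v')(l, N) = Mul(Pow(Add(-14, N), -1), Add(N, l)) (Function('v')(l, N) = Mul(Add(l, N), Pow(Add(N, Add(-3, -11)), -1)) = Mul(Add(N, l), Pow(Add(N, -14), -1)) = Mul(Add(N, l), Pow(Add(-14, N), -1)) = Mul(Pow(Add(-14, N), -1), Add(N, l)))
Add(86417, Function('v')(Function('s')(17), 561)) = Add(86417, Mul(Pow(Add(-14, 561), -1), Add(561, Pow(10, Rational(1, 2))))) = Add(86417, Mul(Pow(547, -1), Add(561, Pow(10, Rational(1, 2))))) = Add(86417, Mul(Rational(1, 547), Add(561, Pow(10, Rational(1, 2))))) = Add(86417, Add(Rational(561, 547), Mul(Rational(1, 547), Pow(10, Rational(1, 2))))) = Add(Rational(47270660, 547), Mul(Rational(1, 547), Pow(10, Rational(1, 2))))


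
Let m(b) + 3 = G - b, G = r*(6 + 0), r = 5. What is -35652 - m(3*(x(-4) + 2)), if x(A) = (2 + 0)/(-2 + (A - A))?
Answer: -35676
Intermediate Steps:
x(A) = -1 (x(A) = 2/(-2 + 0) = 2/(-2) = 2*(-½) = -1)
G = 30 (G = 5*(6 + 0) = 5*6 = 30)
m(b) = 27 - b (m(b) = -3 + (30 - b) = 27 - b)
-35652 - m(3*(x(-4) + 2)) = -35652 - (27 - 3*(-1 + 2)) = -35652 - (27 - 3) = -35652 - 1*24 = -35652 - 24 = -35676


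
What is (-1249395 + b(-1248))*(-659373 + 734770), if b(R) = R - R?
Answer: -94200634815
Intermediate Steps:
b(R) = 0
(-1249395 + b(-1248))*(-659373 + 734770) = (-1249395 + 0)*(-659373 + 734770) = -1249395*75397 = -94200634815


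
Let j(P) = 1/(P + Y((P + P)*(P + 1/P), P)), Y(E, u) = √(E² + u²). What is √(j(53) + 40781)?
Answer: √(2161394 + 40781*√31587209)/√(53 + √31587209) ≈ 201.94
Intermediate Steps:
j(P) = 1/(P + √(P² + 4*P²*(P + 1/P)²)) (j(P) = 1/(P + √(((P + P)*(P + 1/P))² + P²)) = 1/(P + √(((2*P)*(P + 1/P))² + P²)) = 1/(P + √((2*P*(P + 1/P))² + P²)) = 1/(P + √(4*P²*(P + 1/P)² + P²)) = 1/(P + √(P² + 4*P²*(P + 1/P)²)))
√(j(53) + 40781) = √(1/(53 + √(53² + 4*(1 + 53²)²)) + 40781) = √(1/(53 + √(2809 + 4*(1 + 2809)²)) + 40781) = √(1/(53 + √(2809 + 4*2810²)) + 40781) = √(1/(53 + √(2809 + 4*7896100)) + 40781) = √(1/(53 + √(2809 + 31584400)) + 40781) = √(1/(53 + √31587209) + 40781) = √(40781 + 1/(53 + √31587209))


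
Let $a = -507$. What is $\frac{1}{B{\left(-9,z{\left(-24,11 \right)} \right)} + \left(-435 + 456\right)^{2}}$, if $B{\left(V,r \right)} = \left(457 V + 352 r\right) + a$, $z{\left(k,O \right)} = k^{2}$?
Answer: $\frac{1}{198573} \approx 5.0359 \cdot 10^{-6}$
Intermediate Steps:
$B{\left(V,r \right)} = -507 + 352 r + 457 V$ ($B{\left(V,r \right)} = \left(457 V + 352 r\right) - 507 = \left(352 r + 457 V\right) - 507 = -507 + 352 r + 457 V$)
$\frac{1}{B{\left(-9,z{\left(-24,11 \right)} \right)} + \left(-435 + 456\right)^{2}} = \frac{1}{\left(-507 + 352 \left(-24\right)^{2} + 457 \left(-9\right)\right) + \left(-435 + 456\right)^{2}} = \frac{1}{\left(-507 + 352 \cdot 576 - 4113\right) + 21^{2}} = \frac{1}{\left(-507 + 202752 - 4113\right) + 441} = \frac{1}{198132 + 441} = \frac{1}{198573}$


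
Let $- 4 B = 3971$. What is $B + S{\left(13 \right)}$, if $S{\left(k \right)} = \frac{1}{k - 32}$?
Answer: $- \frac{75453}{76} \approx -992.8$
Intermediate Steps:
$B = - \frac{3971}{4}$ ($B = \left(- \frac{1}{4}\right) 3971 = - \frac{3971}{4} \approx -992.75$)
$S{\left(k \right)} = \frac{1}{-32 + k}$
$B + S{\left(13 \right)} = - \frac{3971}{4} + \frac{1}{-32 + 13} = - \frac{3971}{4} + \frac{1}{-19} = - \frac{3971}{4} - \frac{1}{19} = - \frac{75453}{76}$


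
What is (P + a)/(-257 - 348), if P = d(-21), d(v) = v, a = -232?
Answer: 23/55 ≈ 0.41818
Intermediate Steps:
P = -21
(P + a)/(-257 - 348) = (-21 - 232)/(-257 - 348) = -253/(-605) = -253*(-1/605) = 23/55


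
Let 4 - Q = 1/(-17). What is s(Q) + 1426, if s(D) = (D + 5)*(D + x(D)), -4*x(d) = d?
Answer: 840167/578 ≈ 1453.6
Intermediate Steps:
x(d) = -d/4
Q = 69/17 (Q = 4 - 1/(-17) = 4 - 1*(-1/17) = 4 + 1/17 = 69/17 ≈ 4.0588)
s(D) = 3*D*(5 + D)/4 (s(D) = (D + 5)*(D - D/4) = (5 + D)*(3*D/4) = 3*D*(5 + D)/4)
s(Q) + 1426 = (3/4)*(69/17)*(5 + 69/17) + 1426 = (3/4)*(69/17)*(154/17) + 1426 = 15939/578 + 1426 = 840167/578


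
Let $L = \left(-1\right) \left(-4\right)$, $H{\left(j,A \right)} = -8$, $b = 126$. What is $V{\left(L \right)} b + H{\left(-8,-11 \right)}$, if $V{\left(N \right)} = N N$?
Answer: $2008$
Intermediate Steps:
$L = 4$
$V{\left(N \right)} = N^{2}$
$V{\left(L \right)} b + H{\left(-8,-11 \right)} = 4^{2} \cdot 126 - 8 = 16 \cdot 126 - 8 = 2016 - 8 = 2008$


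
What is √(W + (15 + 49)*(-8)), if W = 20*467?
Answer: 2*√2207 ≈ 93.957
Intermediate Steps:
W = 9340
√(W + (15 + 49)*(-8)) = √(9340 + (15 + 49)*(-8)) = √(9340 + 64*(-8)) = √(9340 - 512) = √8828 = 2*√2207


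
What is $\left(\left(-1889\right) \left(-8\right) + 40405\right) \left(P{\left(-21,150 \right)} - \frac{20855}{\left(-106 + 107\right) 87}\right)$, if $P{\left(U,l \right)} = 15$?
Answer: $- \frac{1085357350}{87} \approx -1.2475 \cdot 10^{7}$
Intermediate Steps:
$\left(\left(-1889\right) \left(-8\right) + 40405\right) \left(P{\left(-21,150 \right)} - \frac{20855}{\left(-106 + 107\right) 87}\right) = \left(\left(-1889\right) \left(-8\right) + 40405\right) \left(15 - \frac{20855}{\left(-106 + 107\right) 87}\right) = \left(15112 + 40405\right) \left(15 - \frac{20855}{1 \cdot 87}\right) = 55517 \left(15 - \frac{20855}{87}\right) = 55517 \left(- \frac{19550}{87}\right) = - \frac{1085357350}{87}$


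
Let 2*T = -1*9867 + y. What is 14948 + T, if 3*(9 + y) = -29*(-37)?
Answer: 61133/6 ≈ 10189.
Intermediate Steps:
y = 1046/3 (y = -9 + (-29*(-37))/3 = -9 + (⅓)*1073 = -9 + 1073/3 = 1046/3 ≈ 348.67)
T = -28555/6 (T = (-1*9867 + 1046/3)/2 = (-9867 + 1046/3)/2 = (½)*(-28555/3) = -28555/6 ≈ -4759.2)
14948 + T = 14948 - 28555/6 = 61133/6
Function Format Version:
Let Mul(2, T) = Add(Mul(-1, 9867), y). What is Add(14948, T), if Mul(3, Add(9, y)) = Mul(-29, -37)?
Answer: Rational(61133, 6) ≈ 10189.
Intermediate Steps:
y = Rational(1046, 3) (y = Add(-9, Mul(Rational(1, 3), Mul(-29, -37))) = Add(-9, Mul(Rational(1, 3), 1073)) = Add(-9, Rational(1073, 3)) = Rational(1046, 3) ≈ 348.67)
T = Rational(-28555, 6) (T = Mul(Rational(1, 2), Add(Mul(-1, 9867), Rational(1046, 3))) = Mul(Rational(1, 2), Add(-9867, Rational(1046, 3))) = Mul(Rational(1, 2), Rational(-28555, 3)) = Rational(-28555, 6) ≈ -4759.2)
Add(14948, T) = Add(14948, Rational(-28555, 6)) = Rational(61133, 6)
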